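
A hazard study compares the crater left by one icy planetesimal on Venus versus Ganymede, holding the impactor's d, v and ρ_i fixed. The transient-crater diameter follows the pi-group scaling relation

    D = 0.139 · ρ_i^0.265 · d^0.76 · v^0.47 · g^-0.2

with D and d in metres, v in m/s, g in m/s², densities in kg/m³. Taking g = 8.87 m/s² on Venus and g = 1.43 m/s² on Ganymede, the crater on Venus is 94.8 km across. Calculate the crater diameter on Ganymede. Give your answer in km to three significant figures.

D ≈ 137 km

All impactor-dependent factors cancel in the ratio, leaving D_Ganymede/D_Venus = (g_Ganymede/g_Venus)^-0.2.
(1.43/8.87)^-0.2 = 0.1612^-0.2 = 1.441
D_Ganymede = 1.441 × 94.8 km = 137 km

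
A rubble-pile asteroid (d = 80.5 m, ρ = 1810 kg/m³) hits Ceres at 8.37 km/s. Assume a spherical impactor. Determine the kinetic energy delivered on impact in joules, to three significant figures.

E ≈ 1.73 × 10^16 J

v = 8370 m/s.
Mass m = (π/6) ρ d³ = (π/6) × 1810 × (80.5)³ = 4.944 × 10^8 kg
E = ½ m v² = 0.5 × 4.944 × 10^8 × (8370)² = 1.732 × 10^16 J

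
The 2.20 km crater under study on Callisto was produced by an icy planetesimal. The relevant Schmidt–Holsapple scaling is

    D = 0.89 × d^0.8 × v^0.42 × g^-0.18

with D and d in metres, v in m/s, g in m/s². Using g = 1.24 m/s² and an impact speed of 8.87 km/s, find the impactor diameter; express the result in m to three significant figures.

d ≈ 155 m

Rearranging for d: d = [D / (0.89 · 8870^0.42 · 1.24^-0.18)]^(1/0.8).
D = 2200 m.
8870^0.42 = 45.51
1.24^-0.18 = 0.9620
Denominator = 0.89 × 45.51 × 0.9620 = 38.96
D / 38.96 = 2200 / 38.96 = 56.47
d = 56.47^(1/0.8) = 56.47^1.25 = 154.8 m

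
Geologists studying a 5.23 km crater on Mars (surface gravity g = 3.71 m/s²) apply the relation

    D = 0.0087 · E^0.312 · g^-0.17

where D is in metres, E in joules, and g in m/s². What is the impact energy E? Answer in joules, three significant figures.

E ≈ 6.80 × 10^18 J

Rearranging: E = [D / (0.0087 · g^-0.17)]^(1/0.312).
D = 5230 m.
g^-0.17 = 3.71^-0.17 = 0.8002
D / (0.0087 × 0.8002) = 5230 / (6.962 × 10^-3) = 7.512 × 10^5
E = (7.512 × 10^5)^3.2051 = 6.798 × 10^18 J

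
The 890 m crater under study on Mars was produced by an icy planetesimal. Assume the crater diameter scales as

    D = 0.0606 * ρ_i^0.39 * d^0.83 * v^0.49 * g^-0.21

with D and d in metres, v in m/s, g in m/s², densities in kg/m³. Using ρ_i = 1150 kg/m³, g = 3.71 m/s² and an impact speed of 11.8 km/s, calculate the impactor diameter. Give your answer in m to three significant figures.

Rearranging for d: d = [D / (0.0606 · 1150^0.39 · 11800^0.49 · 3.71^-0.21)]^(1/0.83).
1150^0.39 = 15.62
11800^0.49 = 98.91
3.71^-0.21 = 0.7593
Denominator = 0.0606 × 15.62 × 98.91 × 0.7593 = 71.09
D / 71.09 = 890 / 71.09 = 12.52
d = 12.52^(1/0.83) = 12.52^1.2048 = 21.01 m

d ≈ 21.0 m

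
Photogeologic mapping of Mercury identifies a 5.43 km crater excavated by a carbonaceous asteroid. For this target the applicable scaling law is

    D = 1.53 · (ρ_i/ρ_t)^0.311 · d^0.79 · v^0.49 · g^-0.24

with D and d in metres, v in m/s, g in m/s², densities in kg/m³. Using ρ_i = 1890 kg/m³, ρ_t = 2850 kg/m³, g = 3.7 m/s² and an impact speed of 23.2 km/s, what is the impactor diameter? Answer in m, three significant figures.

d ≈ 107 m

Rearranging for d: d = [D / (1.53 · (1890/2850)^0.311 · 23200^0.49 · 3.7^-0.24)]^(1/0.79).
D = 5430 m.
(1890/2850)^0.311 = 0.8801
23200^0.49 = 137.7
3.7^-0.24 = 0.7305
Denominator = 1.53 × 0.8801 × 137.7 × 0.7305 = 135.4
D / 135.4 = 5430 / 135.4 = 40.10
d = 40.10^(1/0.79) = 40.10^1.2658 = 107.0 m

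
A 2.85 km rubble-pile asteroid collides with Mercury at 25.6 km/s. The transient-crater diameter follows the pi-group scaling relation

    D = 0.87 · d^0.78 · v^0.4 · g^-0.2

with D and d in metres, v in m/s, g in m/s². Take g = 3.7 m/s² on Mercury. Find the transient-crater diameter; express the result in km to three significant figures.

In SI units: d = 2850 m, v = 25600 m/s.
d^0.78 = 2850^0.78 = 495.2
v^0.4 = 25600^0.4 = 57.98
g^-0.2 = 3.7^-0.2 = 0.7698
D = 0.87 × 495.2 × 57.98 × 0.7698 = 19229 m
   = 19.23 km

D ≈ 19.2 km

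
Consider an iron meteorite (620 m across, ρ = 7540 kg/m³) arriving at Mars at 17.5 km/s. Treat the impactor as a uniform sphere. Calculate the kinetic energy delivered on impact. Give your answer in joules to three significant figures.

v = 17500 m/s.
Mass m = (π/6) ρ d³ = (π/6) × 7540 × (620)³ = 9.409 × 10^11 kg
E = ½ m v² = 0.5 × 9.409 × 10^11 × (17500)² = 1.441 × 10^20 J

E ≈ 1.44 × 10^20 J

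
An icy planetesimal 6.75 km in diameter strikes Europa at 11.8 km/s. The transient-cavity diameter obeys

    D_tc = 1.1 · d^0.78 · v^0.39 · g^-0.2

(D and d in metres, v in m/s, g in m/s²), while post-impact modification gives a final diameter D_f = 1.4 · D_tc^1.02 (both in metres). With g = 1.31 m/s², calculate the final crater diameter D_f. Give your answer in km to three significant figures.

In SI: d = 6750 m, v = 11800 m/s.
d^0.78 = 6750^0.78 = 970.2
v^0.39 = 11800^0.39 = 38.73
g^-0.2 = 1.31^-0.2 = 0.9474
D_tc = 1.1 × 970.2 × 38.73 × 0.9474 = 39160 m
D_f = 1.4 × (39160)^1.02 = 67737 m
     = 67.74 km

D_f ≈ 67.7 km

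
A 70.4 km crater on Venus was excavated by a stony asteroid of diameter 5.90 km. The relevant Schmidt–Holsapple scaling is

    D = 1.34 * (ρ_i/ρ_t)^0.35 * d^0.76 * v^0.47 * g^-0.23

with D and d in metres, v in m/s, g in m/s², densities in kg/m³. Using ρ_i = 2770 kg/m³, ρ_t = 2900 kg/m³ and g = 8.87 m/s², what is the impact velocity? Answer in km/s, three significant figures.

Rearranging for v: v = [D / (1.34 · (2770/2900)^0.35 · 5900^0.76 · 8.87^-0.23)]^(1/0.47).
D = 70400 m.
(2770/2900)^0.35 = 0.9841
5900^0.76 = 734.3
8.87^-0.23 = 0.6053
Denominator = 1.34 × 0.9841 × 734.3 × 0.6053 = 586.1
D / 586.1 = 70400 / 586.1 = 120.1
v = 120.1^(1/0.47) = 120.1^2.1277 = 26585 m/s

v ≈ 26.6 km/s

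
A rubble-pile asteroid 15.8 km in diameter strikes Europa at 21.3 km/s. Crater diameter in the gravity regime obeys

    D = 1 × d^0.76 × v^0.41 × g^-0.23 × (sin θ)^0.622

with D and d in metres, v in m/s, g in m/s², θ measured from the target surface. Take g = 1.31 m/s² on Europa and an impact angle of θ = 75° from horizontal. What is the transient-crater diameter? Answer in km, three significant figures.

In SI units: d = 15800 m, v = 21300 m/s.
d^0.76 = 15800^0.76 = 1552
v^0.41 = 21300^0.41 = 59.52
g^-0.23 = 1.31^-0.23 = 0.9398
(sin 75°)^0.622 = 0.9659^0.622 = 0.9787
D = 1 × 1552 × 59.52 × 0.9398 × 0.9787 = 84965 m
   = 84.96 km

D ≈ 85.0 km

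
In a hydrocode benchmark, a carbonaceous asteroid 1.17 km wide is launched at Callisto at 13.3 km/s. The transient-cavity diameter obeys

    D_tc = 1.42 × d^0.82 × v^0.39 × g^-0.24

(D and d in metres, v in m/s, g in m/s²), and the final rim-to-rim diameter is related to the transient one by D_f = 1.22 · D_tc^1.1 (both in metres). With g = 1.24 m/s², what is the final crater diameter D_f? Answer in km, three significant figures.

In SI: d = 1170 m, v = 13300 m/s.
d^0.82 = 1170^0.82 = 328.0
v^0.39 = 13300^0.39 = 40.58
g^-0.24 = 1.24^-0.24 = 0.9497
D_tc = 1.42 × 328.0 × 40.58 × 0.9497 = 17950 m
D_f = 1.22 × (17950)^1.1 = 58322 m
     = 58.32 km

D_f ≈ 58.3 km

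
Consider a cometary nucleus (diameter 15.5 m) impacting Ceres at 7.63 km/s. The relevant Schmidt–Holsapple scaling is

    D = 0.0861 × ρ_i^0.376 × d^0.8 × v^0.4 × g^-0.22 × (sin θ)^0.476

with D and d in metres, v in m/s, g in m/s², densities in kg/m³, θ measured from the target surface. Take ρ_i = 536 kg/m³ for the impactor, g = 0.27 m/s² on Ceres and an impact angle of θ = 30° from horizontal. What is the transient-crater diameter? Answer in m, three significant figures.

D ≈ 281 m

In SI units: v = 7630 m/s.
ρ_i^0.376 = 536^0.376 = 10.62
d^0.8 = 15.5^0.8 = 8.959
v^0.4 = 7630^0.4 = 35.73
g^-0.22 = 0.27^-0.22 = 1.334
(sin 30°)^0.476 = 0.5000^0.476 = 0.7190
D = 0.0861 × 10.62 × 8.959 × 35.73 × 1.334 × 0.7190 = 280.7 m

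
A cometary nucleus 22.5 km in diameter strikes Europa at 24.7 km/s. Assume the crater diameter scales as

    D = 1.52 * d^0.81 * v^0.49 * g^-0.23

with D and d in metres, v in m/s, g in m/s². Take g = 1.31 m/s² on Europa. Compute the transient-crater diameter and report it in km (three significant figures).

D ≈ 680 km

In SI units: d = 22500 m, v = 24700 m/s.
d^0.81 = 22500^0.81 = 3352
v^0.49 = 24700^0.49 = 142.0
g^-0.23 = 1.31^-0.23 = 0.9398
D = 1.52 × 3352 × 142.0 × 0.9398 = 6.799 × 10^5 m
   = 679.9 km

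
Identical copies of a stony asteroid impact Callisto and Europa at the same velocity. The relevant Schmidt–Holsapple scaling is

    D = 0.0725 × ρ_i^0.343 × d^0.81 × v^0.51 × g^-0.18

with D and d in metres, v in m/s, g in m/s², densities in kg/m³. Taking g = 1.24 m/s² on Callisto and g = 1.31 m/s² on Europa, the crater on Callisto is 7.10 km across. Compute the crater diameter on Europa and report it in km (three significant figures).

D ≈ 7.03 km

All impactor-dependent factors cancel in the ratio, leaving D_Europa/D_Callisto = (g_Europa/g_Callisto)^-0.18.
(1.31/1.24)^-0.18 = 1.056^-0.18 = 0.9902
D_Europa = 0.9902 × 7.10 km = 7.03 km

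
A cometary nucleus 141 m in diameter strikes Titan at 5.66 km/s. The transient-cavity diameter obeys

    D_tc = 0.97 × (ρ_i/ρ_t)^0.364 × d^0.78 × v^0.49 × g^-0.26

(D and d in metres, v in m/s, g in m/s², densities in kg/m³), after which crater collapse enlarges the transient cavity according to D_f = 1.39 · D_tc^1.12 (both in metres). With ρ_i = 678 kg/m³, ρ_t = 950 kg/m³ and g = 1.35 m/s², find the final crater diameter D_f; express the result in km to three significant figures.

v = 5660 m/s.
(ρ_i/ρ_t)^0.364 = (678/950)^0.364 = 0.8845
d^0.78 = 141^0.78 = 47.47
v^0.49 = 5660^0.49 = 69.00
g^-0.26 = 1.35^-0.26 = 0.9249
D_tc = 0.97 × 0.8845 × 47.47 × 69.00 × 0.9249 = 2599 m
D_f = 1.39 × (2599)^1.12 = 9281 m
     = 9.281 km

D_f ≈ 9.28 km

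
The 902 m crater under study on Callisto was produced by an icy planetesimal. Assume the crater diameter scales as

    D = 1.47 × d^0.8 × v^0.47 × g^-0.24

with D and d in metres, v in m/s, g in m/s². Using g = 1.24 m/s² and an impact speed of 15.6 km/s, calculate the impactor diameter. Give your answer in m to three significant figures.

Rearranging for d: d = [D / (1.47 · 15600^0.47 · 1.24^-0.24)]^(1/0.8).
15600^0.47 = 93.49
1.24^-0.24 = 0.9497
Denominator = 1.47 × 93.49 × 0.9497 = 130.5
D / 130.5 = 902 / 130.5 = 6.912
d = 6.912^(1/0.8) = 6.912^1.25 = 11.21 m

d ≈ 11.2 m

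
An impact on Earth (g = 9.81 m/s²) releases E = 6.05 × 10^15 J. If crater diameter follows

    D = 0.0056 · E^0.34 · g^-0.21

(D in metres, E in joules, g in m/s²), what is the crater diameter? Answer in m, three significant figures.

E^0.34 = (6.05 × 10^15)^0.34 = 2.322 × 10^5
g^-0.21 = 9.81^-0.21 = 0.6191
D = 0.0056 × 2.322 × 10^5 × 0.6191 = 805.0 m

D ≈ 805 m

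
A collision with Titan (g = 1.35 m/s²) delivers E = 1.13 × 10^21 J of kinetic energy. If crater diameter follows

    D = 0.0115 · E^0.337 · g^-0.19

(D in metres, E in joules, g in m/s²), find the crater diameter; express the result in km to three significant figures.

D ≈ 135 km

E^0.337 = (1.13 × 10^21)^0.337 = 1.244 × 10^7
g^-0.19 = 1.35^-0.19 = 0.9446
D = 0.0115 × 1.244 × 10^7 × 0.9446 = 1.351 × 10^5 m
   = 135.1 km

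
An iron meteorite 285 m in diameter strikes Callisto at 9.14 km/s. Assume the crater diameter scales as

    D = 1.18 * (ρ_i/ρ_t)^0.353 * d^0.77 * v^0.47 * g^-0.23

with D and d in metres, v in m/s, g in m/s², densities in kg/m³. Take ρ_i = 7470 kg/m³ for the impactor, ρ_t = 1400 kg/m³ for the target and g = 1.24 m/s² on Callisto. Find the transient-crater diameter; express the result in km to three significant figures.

In SI units: v = 9140 m/s.
(ρ_i/ρ_t)^0.353 = (7470/1400)^0.353 = 1.806
d^0.77 = 285^0.77 = 77.67
v^0.47 = 9140^0.47 = 72.72
g^-0.23 = 1.24^-0.23 = 0.9517
D = 1.18 × 1.806 × 77.67 × 72.72 × 0.9517 = 11455 m
   = 11.46 km

D ≈ 11.5 km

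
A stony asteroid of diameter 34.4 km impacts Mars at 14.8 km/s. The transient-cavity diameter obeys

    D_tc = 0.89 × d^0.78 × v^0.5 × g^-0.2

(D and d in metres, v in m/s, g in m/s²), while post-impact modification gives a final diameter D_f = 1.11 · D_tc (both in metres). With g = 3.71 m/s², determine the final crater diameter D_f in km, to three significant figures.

D_f ≈ 320 km

In SI: d = 34400 m, v = 14800 m/s.
d^0.78 = 34400^0.78 = 3456
v^0.5 = 14800^0.5 = 121.7
g^-0.2 = 3.71^-0.2 = 0.7694
D_tc = 0.89 × 3456 × 121.7 × 0.7694 = 2.880 × 10^5 m
D_f = 1.11 × 2.880 × 10^5 = 3.197 × 10^5 m
     = 319.7 km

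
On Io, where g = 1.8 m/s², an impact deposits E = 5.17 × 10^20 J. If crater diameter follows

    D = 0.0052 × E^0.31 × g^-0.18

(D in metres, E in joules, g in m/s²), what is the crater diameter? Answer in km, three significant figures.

E^0.31 = (5.17 × 10^20)^0.31 = 2.637 × 10^6
g^-0.18 = 1.8^-0.18 = 0.8996
D = 0.0052 × 2.637 × 10^6 × 0.8996 = 12336 m
   = 12.34 km

D ≈ 12.3 km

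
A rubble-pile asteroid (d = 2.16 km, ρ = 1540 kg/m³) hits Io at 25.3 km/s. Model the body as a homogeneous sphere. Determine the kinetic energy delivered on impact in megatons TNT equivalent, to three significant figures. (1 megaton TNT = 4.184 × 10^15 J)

d = 2160 m; v = 25300 m/s.
Mass m = (π/6) ρ d³ = (π/6) × 1540 × (2160)³ = 8.126 × 10^12 kg
E = ½ m v² = 0.5 × 8.126 × 10^12 × (25300)² = 2.601 × 10^21 J
   = 2.601 × 10^21 / 4.184×10^15 = 6.217 × 10^5 Mt

E ≈ 6.22 × 10^5 Mt TNT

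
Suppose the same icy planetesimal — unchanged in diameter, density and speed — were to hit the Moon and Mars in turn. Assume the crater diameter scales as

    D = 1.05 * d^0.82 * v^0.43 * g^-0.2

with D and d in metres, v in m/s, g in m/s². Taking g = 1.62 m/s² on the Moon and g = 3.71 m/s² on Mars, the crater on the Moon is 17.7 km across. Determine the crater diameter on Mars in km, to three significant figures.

All impactor-dependent factors cancel in the ratio, leaving D_Mars/D_Moon = (g_Mars/g_Moon)^-0.2.
(3.71/1.62)^-0.2 = 2.290^-0.2 = 0.8473
D_Mars = 0.8473 × 17.7 km = 15.0 km

D ≈ 15.0 km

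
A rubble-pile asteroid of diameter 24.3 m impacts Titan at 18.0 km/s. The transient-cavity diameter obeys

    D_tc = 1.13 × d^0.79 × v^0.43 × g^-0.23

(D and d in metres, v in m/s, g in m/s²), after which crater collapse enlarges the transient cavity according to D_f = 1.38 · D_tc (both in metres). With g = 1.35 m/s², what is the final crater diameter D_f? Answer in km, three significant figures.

D_f ≈ 1.22 km

v = 18000 m/s.
d^0.79 = 24.3^0.79 = 12.43
v^0.43 = 18000^0.43 = 67.57
g^-0.23 = 1.35^-0.23 = 0.9333
D_tc = 1.13 × 12.43 × 67.57 × 0.9333 = 885.8 m
D_f = 1.38 × 885.8 = 1222 m
     = 1.222 km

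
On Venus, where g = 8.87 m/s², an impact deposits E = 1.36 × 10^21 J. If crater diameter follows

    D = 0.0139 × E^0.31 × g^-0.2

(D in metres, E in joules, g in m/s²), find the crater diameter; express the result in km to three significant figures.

E^0.31 = (1.36 × 10^21)^0.31 = 3.560 × 10^6
g^-0.2 = 8.87^-0.2 = 0.6463
D = 0.0139 × 3.560 × 10^6 × 0.6463 = 31982 m
   = 31.98 km

D ≈ 32.0 km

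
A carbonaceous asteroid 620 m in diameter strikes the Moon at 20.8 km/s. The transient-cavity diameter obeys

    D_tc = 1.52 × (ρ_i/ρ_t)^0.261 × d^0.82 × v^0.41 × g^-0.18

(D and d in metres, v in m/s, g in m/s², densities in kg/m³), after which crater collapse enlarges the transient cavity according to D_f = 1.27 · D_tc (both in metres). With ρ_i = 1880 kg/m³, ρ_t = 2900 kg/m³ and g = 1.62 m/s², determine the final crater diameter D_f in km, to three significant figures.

D_f ≈ 18.2 km

v = 20800 m/s.
(ρ_i/ρ_t)^0.261 = (1880/2900)^0.261 = 0.8930
d^0.82 = 620^0.82 = 194.9
v^0.41 = 20800^0.41 = 58.94
g^-0.18 = 1.62^-0.18 = 0.9168
D_tc = 1.52 × 0.8930 × 194.9 × 58.94 × 0.9168 = 14300 m
D_f = 1.27 × 14300 = 18161 m
     = 18.16 km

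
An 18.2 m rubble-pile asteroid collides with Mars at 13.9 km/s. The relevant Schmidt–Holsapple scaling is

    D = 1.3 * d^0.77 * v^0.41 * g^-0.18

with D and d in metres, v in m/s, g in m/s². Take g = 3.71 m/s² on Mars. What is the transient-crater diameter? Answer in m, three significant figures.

D ≈ 479 m

In SI units: v = 13900 m/s.
d^0.77 = 18.2^0.77 = 9.338
v^0.41 = 13900^0.41 = 49.96
g^-0.18 = 3.71^-0.18 = 0.7898
D = 1.3 × 9.338 × 49.96 × 0.7898 = 479.0 m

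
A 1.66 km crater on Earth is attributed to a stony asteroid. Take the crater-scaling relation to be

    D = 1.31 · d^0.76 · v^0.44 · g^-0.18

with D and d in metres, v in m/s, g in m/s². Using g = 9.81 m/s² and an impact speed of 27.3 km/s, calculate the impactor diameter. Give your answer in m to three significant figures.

Rearranging for d: d = [D / (1.31 · 27300^0.44 · 9.81^-0.18)]^(1/0.76).
D = 1660 m.
27300^0.44 = 89.52
9.81^-0.18 = 0.6630
Denominator = 1.31 × 89.52 × 0.6630 = 77.75
D / 77.75 = 1660 / 77.75 = 21.35
d = 21.35^(1/0.76) = 21.35^1.3158 = 56.13 m

d ≈ 56.1 m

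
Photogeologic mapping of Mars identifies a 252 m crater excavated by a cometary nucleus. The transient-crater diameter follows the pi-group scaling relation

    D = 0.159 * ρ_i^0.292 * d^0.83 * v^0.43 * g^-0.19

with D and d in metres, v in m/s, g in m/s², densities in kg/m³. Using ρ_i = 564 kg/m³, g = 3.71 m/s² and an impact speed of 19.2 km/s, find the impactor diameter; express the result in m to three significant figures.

Rearranging for d: d = [D / (0.159 · 564^0.292 · 19200^0.43 · 3.71^-0.19)]^(1/0.83).
564^0.292 = 6.359
19200^0.43 = 69.47
3.71^-0.19 = 0.7795
Denominator = 0.159 × 6.359 × 69.47 × 0.7795 = 54.75
D / 54.75 = 252 / 54.75 = 4.603
d = 4.603^(1/0.83) = 4.603^1.2048 = 6.293 m

d ≈ 6.29 m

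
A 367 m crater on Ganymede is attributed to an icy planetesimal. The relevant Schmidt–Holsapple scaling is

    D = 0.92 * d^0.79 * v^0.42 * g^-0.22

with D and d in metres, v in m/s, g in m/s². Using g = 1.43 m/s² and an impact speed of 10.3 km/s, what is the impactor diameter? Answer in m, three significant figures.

d ≈ 15.9 m

Rearranging for d: d = [D / (0.92 · 10300^0.42 · 1.43^-0.22)]^(1/0.79).
10300^0.42 = 48.46
1.43^-0.22 = 0.9243
Denominator = 0.92 × 48.46 × 0.9243 = 41.21
D / 41.21 = 367 / 41.21 = 8.906
d = 8.906^(1/0.79) = 8.906^1.2658 = 15.93 m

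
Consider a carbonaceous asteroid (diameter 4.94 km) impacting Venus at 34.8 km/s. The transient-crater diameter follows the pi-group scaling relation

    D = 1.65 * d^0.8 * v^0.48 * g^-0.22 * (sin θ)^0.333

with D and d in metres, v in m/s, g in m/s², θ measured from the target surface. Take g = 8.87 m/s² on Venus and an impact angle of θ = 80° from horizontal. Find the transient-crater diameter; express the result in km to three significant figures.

D ≈ 139 km

In SI units: d = 4940 m, v = 34800 m/s.
d^0.8 = 4940^0.8 = 901.5
v^0.48 = 34800^0.48 = 151.3
g^-0.22 = 8.87^-0.22 = 0.6187
(sin 80°)^0.333 = 0.9848^0.333 = 0.9949
D = 1.65 × 901.5 × 151.3 × 0.6187 × 0.9949 = 1.385 × 10^5 m
   = 138.5 km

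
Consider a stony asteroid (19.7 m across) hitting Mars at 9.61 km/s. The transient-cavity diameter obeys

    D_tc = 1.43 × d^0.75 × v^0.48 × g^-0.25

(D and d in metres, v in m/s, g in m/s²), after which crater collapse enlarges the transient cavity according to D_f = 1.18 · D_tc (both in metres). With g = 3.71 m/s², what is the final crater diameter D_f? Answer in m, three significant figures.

D_f ≈ 928 m

v = 9610 m/s.
d^0.75 = 19.7^0.75 = 9.351
v^0.48 = 9610^0.48 = 81.60
g^-0.25 = 3.71^-0.25 = 0.7205
D_tc = 1.43 × 9.351 × 81.60 × 0.7205 = 786.2 m
D_f = 1.18 × 786.2 = 927.7 m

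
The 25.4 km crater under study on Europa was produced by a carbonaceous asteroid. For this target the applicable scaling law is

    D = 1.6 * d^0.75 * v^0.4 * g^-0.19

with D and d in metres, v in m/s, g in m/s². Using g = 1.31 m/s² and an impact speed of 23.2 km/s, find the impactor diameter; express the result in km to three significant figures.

Rearranging for d: d = [D / (1.6 · 23200^0.4 · 1.31^-0.19)]^(1/0.75).
D = 25400 m.
23200^0.4 = 55.74
1.31^-0.19 = 0.9500
Denominator = 1.6 × 55.74 × 0.9500 = 84.72
D / 84.72 = 25400 / 84.72 = 299.8
d = 299.8^(1/0.75) = 299.8^1.3333 = 2006 m

d ≈ 2.01 km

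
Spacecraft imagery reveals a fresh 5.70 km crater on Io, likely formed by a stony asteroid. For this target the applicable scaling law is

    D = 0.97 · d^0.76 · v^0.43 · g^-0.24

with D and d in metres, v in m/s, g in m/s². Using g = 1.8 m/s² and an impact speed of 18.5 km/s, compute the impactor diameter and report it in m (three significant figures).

d ≈ 422 m

Rearranging for d: d = [D / (0.97 · 18500^0.43 · 1.8^-0.24)]^(1/0.76).
D = 5700 m.
18500^0.43 = 68.37
1.8^-0.24 = 0.8684
Denominator = 0.97 × 68.37 × 0.8684 = 57.59
D / 57.59 = 5700 / 57.59 = 98.98
d = 98.98^(1/0.76) = 98.98^1.3158 = 422.4 m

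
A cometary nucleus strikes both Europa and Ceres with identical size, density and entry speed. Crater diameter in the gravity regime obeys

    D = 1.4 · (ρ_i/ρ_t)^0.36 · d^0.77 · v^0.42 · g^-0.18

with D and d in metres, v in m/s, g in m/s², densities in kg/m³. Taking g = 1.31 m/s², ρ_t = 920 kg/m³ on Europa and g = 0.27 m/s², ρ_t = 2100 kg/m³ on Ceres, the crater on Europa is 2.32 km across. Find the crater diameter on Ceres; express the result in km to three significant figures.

D ≈ 2.29 km

The impactor-only factors (d, v, ρ_i) cancel in the ratio, leaving D_Ceres/D_Europa = (g_Ceres/g_Europa)^-0.18 · (ρ_t,Europa/ρ_t,Ceres)^0.36.
(0.27/1.31)^-0.18 = 0.2061^-0.18 = 1.329
(920/2100)^0.36 = 0.4381^0.36 = 0.7430
Ratio = 1.329 × 0.7430 = 0.9874
D_Ceres = 0.9874 × 2.32 km = 2.29 km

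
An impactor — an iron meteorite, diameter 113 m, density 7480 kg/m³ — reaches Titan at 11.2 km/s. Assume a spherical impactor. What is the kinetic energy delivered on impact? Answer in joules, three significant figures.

E ≈ 3.54 × 10^17 J

v = 11200 m/s.
Mass m = (π/6) ρ d³ = (π/6) × 7480 × (113)³ = 5.651 × 10^9 kg
E = ½ m v² = 0.5 × 5.651 × 10^9 × (11200)² = 3.544 × 10^17 J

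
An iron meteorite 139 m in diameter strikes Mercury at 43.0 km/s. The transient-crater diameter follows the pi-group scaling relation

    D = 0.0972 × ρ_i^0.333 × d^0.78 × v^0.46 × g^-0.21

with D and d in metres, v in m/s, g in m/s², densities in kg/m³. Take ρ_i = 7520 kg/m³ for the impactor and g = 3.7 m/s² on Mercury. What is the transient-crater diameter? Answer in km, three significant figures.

In SI units: v = 43000 m/s.
ρ_i^0.333 = 7520^0.333 = 19.53
d^0.78 = 139^0.78 = 46.94
v^0.46 = 43000^0.46 = 135.3
g^-0.21 = 3.7^-0.21 = 0.7598
D = 0.0972 × 19.53 × 46.94 × 135.3 × 0.7598 = 9160 m
   = 9.160 km

D ≈ 9.16 km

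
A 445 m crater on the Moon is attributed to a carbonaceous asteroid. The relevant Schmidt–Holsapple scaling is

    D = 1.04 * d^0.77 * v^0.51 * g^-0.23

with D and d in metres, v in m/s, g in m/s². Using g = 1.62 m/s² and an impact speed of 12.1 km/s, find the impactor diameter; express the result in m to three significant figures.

d ≈ 5.97 m

Rearranging for d: d = [D / (1.04 · 12100^0.51 · 1.62^-0.23)]^(1/0.77).
12100^0.51 = 120.8
1.62^-0.23 = 0.8950
Denominator = 1.04 × 120.8 × 0.8950 = 112.4
D / 112.4 = 445 / 112.4 = 3.959
d = 3.959^(1/0.77) = 3.959^1.2987 = 5.972 m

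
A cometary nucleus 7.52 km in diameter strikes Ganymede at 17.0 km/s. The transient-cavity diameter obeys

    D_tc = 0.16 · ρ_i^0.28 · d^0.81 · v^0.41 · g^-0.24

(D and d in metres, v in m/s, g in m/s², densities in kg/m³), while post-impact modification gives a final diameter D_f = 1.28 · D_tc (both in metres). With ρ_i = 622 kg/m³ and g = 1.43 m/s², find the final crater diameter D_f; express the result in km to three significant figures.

In SI: d = 7520 m, v = 17000 m/s.
ρ_i^0.28 = 622^0.28 = 6.057
d^0.81 = 7520^0.81 = 1380
v^0.41 = 17000^0.41 = 54.26
g^-0.24 = 1.43^-0.24 = 0.9177
D_tc = 0.16 × 6.057 × 1380 × 54.26 × 0.9177 = 66590 m
D_f = 1.28 × 66590 = 85235 m
     = 85.24 km

D_f ≈ 85.2 km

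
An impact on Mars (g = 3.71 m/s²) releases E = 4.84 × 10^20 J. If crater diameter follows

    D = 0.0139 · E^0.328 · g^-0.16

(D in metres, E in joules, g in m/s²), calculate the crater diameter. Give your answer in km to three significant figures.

D ≈ 68.6 km

E^0.328 = (4.84 × 10^20)^0.328 = 6.090 × 10^6
g^-0.16 = 3.71^-0.16 = 0.8108
D = 0.0139 × 6.090 × 10^6 × 0.8108 = 68635 m
   = 68.64 km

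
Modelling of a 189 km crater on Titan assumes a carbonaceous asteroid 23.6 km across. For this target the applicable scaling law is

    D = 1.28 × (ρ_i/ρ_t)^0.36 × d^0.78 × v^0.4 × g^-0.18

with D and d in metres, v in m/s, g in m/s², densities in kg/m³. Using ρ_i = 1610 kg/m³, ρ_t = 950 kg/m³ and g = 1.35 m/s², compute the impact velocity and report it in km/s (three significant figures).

Rearranging for v: v = [D / (1.28 · (1610/950)^0.36 · 23600^0.78 · 1.35^-0.18)]^(1/0.4).
D = 189000 m.
(1610/950)^0.36 = 1.209
23600^0.78 = 2576
1.35^-0.18 = 0.9474
Denominator = 1.28 × 1.209 × 2576 × 0.9474 = 3777
D / 3777 = 189000 / 3777 = 50.04
v = 50.04^(1/0.4) = 50.04^2.5 = 17713 m/s

v ≈ 17.7 km/s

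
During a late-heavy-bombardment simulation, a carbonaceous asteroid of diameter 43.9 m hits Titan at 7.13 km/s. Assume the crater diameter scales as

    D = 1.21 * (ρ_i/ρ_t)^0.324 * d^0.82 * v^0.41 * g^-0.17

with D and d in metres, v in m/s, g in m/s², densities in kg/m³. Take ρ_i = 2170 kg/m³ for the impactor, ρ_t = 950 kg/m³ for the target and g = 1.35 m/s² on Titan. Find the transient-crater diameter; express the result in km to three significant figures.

D ≈ 1.27 km

In SI units: v = 7130 m/s.
(ρ_i/ρ_t)^0.324 = (2170/950)^0.324 = 1.307
d^0.82 = 43.9^0.82 = 22.22
v^0.41 = 7130^0.41 = 38.00
g^-0.17 = 1.35^-0.17 = 0.9503
D = 1.21 × 1.307 × 22.22 × 38.00 × 0.9503 = 1269 m
   = 1.269 km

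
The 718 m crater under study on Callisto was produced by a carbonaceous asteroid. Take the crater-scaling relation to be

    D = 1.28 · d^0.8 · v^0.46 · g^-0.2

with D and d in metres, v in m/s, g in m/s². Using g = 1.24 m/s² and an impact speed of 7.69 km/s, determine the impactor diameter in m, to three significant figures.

d ≈ 16.8 m

Rearranging for d: d = [D / (1.28 · 7690^0.46 · 1.24^-0.2)]^(1/0.8).
7690^0.46 = 61.31
1.24^-0.2 = 0.9579
Denominator = 1.28 × 61.31 × 0.9579 = 75.17
D / 75.17 = 718 / 75.17 = 9.552
d = 9.552^(1/0.8) = 9.552^1.25 = 16.79 m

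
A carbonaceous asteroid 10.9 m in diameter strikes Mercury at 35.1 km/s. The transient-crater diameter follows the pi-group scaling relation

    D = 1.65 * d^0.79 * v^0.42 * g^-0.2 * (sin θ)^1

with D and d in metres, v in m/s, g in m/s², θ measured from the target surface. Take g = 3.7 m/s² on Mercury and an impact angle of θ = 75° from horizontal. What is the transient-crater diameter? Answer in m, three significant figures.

In SI units: v = 35100 m/s.
d^0.79 = 10.9^0.79 = 6.600
v^0.42 = 35100^0.42 = 81.10
g^-0.2 = 3.7^-0.2 = 0.7698
(sin 75°)^1 = 0.9659^1 = 0.9659
D = 1.65 × 6.600 × 81.10 × 0.7698 × 0.9659 = 656.7 m

D ≈ 657 m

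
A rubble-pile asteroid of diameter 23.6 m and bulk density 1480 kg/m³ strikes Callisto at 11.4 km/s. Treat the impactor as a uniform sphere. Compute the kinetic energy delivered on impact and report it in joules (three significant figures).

v = 11400 m/s.
Mass m = (π/6) ρ d³ = (π/6) × 1480 × (23.6)³ = 1.019 × 10^7 kg
E = ½ m v² = 0.5 × 1.019 × 10^7 × (11400)² = 6.621 × 10^14 J

E ≈ 6.62 × 10^14 J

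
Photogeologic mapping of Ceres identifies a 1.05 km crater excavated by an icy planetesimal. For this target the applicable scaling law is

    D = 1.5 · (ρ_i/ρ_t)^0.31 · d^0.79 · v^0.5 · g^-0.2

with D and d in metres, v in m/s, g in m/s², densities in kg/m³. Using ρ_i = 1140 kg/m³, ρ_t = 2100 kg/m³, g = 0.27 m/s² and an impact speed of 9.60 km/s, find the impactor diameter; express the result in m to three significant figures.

Rearranging for d: d = [D / (1.5 · (1140/2100)^0.31 · 9600^0.5 · 0.27^-0.2)]^(1/0.79).
D = 1050 m.
(1140/2100)^0.31 = 0.8275
9600^0.5 = 97.98
0.27^-0.2 = 1.299
Denominator = 1.5 × 0.8275 × 97.98 × 1.299 = 158.0
D / 158.0 = 1050 / 158.0 = 6.646
d = 6.646^(1/0.79) = 6.646^1.2658 = 11.00 m

d ≈ 11.0 m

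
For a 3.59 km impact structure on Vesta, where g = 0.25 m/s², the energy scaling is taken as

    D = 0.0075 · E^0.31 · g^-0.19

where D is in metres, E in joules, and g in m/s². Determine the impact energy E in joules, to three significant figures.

E ≈ 8.99 × 10^17 J

Rearranging: E = [D / (0.0075 · g^-0.19)]^(1/0.31).
D = 3590 m.
g^-0.19 = 0.25^-0.19 = 1.301
D / (0.0075 × 1.301) = 3590 / (9.757 × 10^-3) = 3.679 × 10^5
E = (3.679 × 10^5)^3.2258 = 8.994 × 10^17 J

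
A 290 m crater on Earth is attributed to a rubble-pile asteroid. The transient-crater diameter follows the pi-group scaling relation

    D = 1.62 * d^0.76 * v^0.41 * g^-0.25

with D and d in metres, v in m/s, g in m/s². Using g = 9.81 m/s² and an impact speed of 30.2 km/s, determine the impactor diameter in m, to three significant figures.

Rearranging for d: d = [D / (1.62 · 30200^0.41 · 9.81^-0.25)]^(1/0.76).
30200^0.41 = 68.68
9.81^-0.25 = 0.5650
Denominator = 1.62 × 68.68 × 0.5650 = 62.86
D / 62.86 = 290 / 62.86 = 4.613
d = 4.613^(1/0.76) = 4.613^1.3158 = 7.476 m

d ≈ 7.48 m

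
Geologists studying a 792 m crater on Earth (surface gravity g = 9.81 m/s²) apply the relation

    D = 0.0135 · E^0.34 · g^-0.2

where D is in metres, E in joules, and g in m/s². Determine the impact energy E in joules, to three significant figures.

Rearranging: E = [D / (0.0135 · g^-0.2)]^(1/0.34).
g^-0.2 = 9.81^-0.2 = 0.6334
D / (0.0135 × 0.6334) = 792 / (8.551 × 10^-3) = 9.262 × 10^4
E = (9.262 × 10^4)^2.9412 = 4.056 × 10^14 J

E ≈ 4.06 × 10^14 J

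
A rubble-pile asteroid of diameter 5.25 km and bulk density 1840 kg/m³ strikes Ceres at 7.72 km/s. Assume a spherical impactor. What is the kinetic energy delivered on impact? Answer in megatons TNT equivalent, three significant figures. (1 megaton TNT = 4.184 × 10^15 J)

E ≈ 9.93 × 10^5 Mt TNT

d = 5250 m; v = 7720 m/s.
Mass m = (π/6) ρ d³ = (π/6) × 1840 × (5250)³ = 1.394 × 10^14 kg
E = ½ m v² = 0.5 × 1.394 × 10^14 × (7720)² = 4.154 × 10^21 J
   = 4.154 × 10^21 / 4.184×10^15 = 9.928 × 10^5 Mt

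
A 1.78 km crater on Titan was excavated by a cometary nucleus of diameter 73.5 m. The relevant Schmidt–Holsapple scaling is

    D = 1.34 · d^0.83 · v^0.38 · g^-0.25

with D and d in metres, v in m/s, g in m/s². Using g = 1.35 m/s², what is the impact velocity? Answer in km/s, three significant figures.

v ≈ 16.9 km/s

Rearranging for v: v = [D / (1.34 · 73.5^0.83 · 1.35^-0.25)]^(1/0.38).
D = 1780 m.
73.5^0.83 = 35.40
1.35^-0.25 = 0.9277
Denominator = 1.34 × 35.40 × 0.9277 = 44.01
D / 44.01 = 1780 / 44.01 = 40.45
v = 40.45^(1/0.38) = 40.45^2.6316 = 16934 m/s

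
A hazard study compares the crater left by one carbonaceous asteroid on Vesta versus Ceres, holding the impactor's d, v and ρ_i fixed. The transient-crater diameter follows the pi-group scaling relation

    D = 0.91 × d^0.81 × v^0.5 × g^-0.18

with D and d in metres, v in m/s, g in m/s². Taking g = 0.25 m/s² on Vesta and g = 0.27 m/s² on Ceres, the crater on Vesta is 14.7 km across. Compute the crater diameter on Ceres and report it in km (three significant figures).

All impactor-dependent factors cancel in the ratio, leaving D_Ceres/D_Vesta = (g_Ceres/g_Vesta)^-0.18.
(0.27/0.25)^-0.18 = 1.080^-0.18 = 0.9862
D_Ceres = 0.9862 × 14.7 km = 14.5 km

D ≈ 14.5 km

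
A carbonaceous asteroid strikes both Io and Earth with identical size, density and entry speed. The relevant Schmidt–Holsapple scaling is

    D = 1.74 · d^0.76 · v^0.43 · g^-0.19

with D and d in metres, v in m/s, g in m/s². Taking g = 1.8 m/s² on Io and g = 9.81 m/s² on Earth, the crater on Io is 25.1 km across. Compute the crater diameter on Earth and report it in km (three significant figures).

D ≈ 18.2 km

All impactor-dependent factors cancel in the ratio, leaving D_Earth/D_Io = (g_Earth/g_Io)^-0.19.
(9.81/1.8)^-0.19 = 5.450^-0.19 = 0.7246
D_Earth = 0.7246 × 25.1 km = 18.2 km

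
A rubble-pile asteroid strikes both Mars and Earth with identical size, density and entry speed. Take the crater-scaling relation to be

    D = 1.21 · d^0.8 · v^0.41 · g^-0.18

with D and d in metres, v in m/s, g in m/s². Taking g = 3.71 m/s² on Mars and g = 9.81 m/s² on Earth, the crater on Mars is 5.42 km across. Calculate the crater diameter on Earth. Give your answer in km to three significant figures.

D ≈ 4.55 km

All impactor-dependent factors cancel in the ratio, leaving D_Earth/D_Mars = (g_Earth/g_Mars)^-0.18.
(9.81/3.71)^-0.18 = 2.644^-0.18 = 0.8394
D_Earth = 0.8394 × 5.42 km = 4.55 km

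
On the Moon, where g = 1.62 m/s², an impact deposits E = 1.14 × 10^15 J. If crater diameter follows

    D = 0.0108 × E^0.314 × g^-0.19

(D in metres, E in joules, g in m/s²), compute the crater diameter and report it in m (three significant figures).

D ≈ 527 m

E^0.314 = (1.14 × 10^15)^0.314 = 5.344 × 10^4
g^-0.19 = 1.62^-0.19 = 0.9124
D = 0.0108 × 5.344 × 10^4 × 0.9124 = 526.6 m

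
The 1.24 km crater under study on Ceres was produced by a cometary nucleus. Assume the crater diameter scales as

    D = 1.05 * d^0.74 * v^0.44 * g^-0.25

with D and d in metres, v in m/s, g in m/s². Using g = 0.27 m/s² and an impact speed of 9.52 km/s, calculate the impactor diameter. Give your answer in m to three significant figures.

d ≈ 39.3 m

Rearranging for d: d = [D / (1.05 · 9520^0.44 · 0.27^-0.25)]^(1/0.74).
D = 1240 m.
9520^0.44 = 56.31
0.27^-0.25 = 1.387
Denominator = 1.05 × 56.31 × 1.387 = 82.01
D / 82.01 = 1240 / 82.01 = 15.12
d = 15.12^(1/0.74) = 15.12^1.3514 = 39.27 m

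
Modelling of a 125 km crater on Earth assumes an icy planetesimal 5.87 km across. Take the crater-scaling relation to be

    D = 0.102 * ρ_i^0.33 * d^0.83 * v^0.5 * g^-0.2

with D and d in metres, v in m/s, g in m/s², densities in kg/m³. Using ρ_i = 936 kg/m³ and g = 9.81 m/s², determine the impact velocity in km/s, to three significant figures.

Rearranging for v: v = [D / (0.102 · 936^0.33 · 5870^0.83 · 9.81^-0.2)]^(1/0.5).
D = 125000 m.
936^0.33 = 9.561
5870^0.83 = 1343
9.81^-0.2 = 0.6334
Denominator = 0.102 × 9.561 × 1343 × 0.6334 = 829.6
D / 829.6 = 125000 / 829.6 = 150.7
v = 150.7^(1/0.5) = 150.7^2 = 22710 m/s

v ≈ 22.7 km/s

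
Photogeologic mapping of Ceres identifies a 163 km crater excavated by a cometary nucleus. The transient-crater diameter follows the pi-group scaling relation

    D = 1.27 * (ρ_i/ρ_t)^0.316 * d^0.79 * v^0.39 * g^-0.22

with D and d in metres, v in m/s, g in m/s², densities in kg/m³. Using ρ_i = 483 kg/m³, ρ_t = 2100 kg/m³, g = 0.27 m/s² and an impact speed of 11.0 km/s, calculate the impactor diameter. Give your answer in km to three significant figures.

d ≈ 37.0 km

Rearranging for d: d = [D / (1.27 · (483/2100)^0.316 · 11000^0.39 · 0.27^-0.22)]^(1/0.79).
D = 163000 m.
(483/2100)^0.316 = 0.6285
11000^0.39 = 37.68
0.27^-0.22 = 1.334
Denominator = 1.27 × 0.6285 × 37.68 × 1.334 = 40.12
D / 40.12 = 163000 / 40.12 = 4063
d = 4063^(1/0.79) = 4063^1.2658 = 36989 m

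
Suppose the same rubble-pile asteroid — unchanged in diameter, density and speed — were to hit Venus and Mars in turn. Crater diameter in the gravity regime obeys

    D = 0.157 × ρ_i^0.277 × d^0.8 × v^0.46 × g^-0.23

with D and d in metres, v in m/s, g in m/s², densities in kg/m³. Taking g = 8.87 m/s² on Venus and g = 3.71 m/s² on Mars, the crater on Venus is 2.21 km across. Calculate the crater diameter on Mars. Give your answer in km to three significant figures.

D ≈ 2.70 km

All impactor-dependent factors cancel in the ratio, leaving D_Mars/D_Venus = (g_Mars/g_Venus)^-0.23.
(3.71/8.87)^-0.23 = 0.4183^-0.23 = 1.222
D_Mars = 1.222 × 2.21 km = 2.70 km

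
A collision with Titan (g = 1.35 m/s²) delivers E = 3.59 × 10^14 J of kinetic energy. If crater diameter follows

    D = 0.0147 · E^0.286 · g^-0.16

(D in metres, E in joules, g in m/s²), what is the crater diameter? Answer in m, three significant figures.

E^0.286 = (3.59 × 10^14)^0.286 = 1.455 × 10^4
g^-0.16 = 1.35^-0.16 = 0.9531
D = 0.0147 × 1.455 × 10^4 × 0.9531 = 203.9 m

D ≈ 204 m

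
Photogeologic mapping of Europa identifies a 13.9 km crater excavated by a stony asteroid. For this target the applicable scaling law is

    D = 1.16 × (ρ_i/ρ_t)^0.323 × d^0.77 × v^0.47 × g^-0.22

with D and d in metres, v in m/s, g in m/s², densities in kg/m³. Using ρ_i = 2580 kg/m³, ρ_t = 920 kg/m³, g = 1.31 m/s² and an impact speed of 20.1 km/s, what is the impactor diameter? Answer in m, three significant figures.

d ≈ 328 m

Rearranging for d: d = [D / (1.16 · (2580/920)^0.323 · 20100^0.47 · 1.31^-0.22)]^(1/0.77).
D = 13900 m.
(2580/920)^0.323 = 1.395
20100^0.47 = 105.3
1.31^-0.22 = 0.9423
Denominator = 1.16 × 1.395 × 105.3 × 0.9423 = 160.6
D / 160.6 = 13900 / 160.6 = 86.55
d = 86.55^(1/0.77) = 86.55^1.2987 = 328.0 m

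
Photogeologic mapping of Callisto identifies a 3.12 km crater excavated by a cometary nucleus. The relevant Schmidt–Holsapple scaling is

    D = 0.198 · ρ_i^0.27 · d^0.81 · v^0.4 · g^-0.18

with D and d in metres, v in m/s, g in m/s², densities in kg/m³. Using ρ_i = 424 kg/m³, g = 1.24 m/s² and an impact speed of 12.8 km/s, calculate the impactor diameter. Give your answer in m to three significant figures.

d ≈ 199 m

Rearranging for d: d = [D / (0.198 · 424^0.27 · 12800^0.4 · 1.24^-0.18)]^(1/0.81).
D = 3120 m.
424^0.27 = 5.121
12800^0.4 = 43.94
1.24^-0.18 = 0.9620
Denominator = 0.198 × 5.121 × 43.94 × 0.9620 = 42.86
D / 42.86 = 3120 / 42.86 = 72.80
d = 72.80^(1/0.81) = 72.80^1.2346 = 199.1 m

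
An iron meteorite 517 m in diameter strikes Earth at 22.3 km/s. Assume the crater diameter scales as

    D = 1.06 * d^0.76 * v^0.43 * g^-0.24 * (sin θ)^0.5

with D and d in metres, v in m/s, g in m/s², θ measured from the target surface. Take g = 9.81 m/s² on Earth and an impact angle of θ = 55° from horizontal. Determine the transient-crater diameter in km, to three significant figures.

In SI units: v = 22300 m/s.
d^0.76 = 517^0.76 = 115.4
v^0.43 = 22300^0.43 = 74.09
g^-0.24 = 9.81^-0.24 = 0.5781
(sin 55°)^0.5 = 0.8192^0.5 = 0.9051
D = 1.06 × 115.4 × 74.09 × 0.5781 × 0.9051 = 4742 m
   = 4.742 km

D ≈ 4.74 km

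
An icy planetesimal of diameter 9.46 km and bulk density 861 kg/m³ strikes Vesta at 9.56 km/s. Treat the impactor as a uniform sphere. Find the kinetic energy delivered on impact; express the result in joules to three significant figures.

d = 9460 m; v = 9560 m/s.
Mass m = (π/6) ρ d³ = (π/6) × 861 × (9460)³ = 3.817 × 10^14 kg
E = ½ m v² = 0.5 × 3.817 × 10^14 × (9560)² = 1.744 × 10^22 J

E ≈ 1.74 × 10^22 J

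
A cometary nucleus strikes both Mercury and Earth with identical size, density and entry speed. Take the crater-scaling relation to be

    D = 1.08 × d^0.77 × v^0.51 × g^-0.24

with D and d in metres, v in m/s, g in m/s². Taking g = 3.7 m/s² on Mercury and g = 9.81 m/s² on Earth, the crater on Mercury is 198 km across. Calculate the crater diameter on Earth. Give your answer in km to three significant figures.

All impactor-dependent factors cancel in the ratio, leaving D_Earth/D_Mercury = (g_Earth/g_Mercury)^-0.24.
(9.81/3.7)^-0.24 = 2.651^-0.24 = 0.7914
D_Earth = 0.7914 × 198 km = 157 km

D ≈ 157 km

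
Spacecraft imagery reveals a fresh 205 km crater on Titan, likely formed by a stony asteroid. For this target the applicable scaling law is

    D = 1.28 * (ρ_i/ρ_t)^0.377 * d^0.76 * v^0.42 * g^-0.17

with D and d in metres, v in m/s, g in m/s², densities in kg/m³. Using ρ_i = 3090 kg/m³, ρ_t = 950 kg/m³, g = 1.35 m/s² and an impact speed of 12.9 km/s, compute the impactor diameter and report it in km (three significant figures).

d ≈ 22.5 km

Rearranging for d: d = [D / (1.28 · (3090/950)^0.377 · 12900^0.42 · 1.35^-0.17)]^(1/0.76).
D = 205000 m.
(3090/950)^0.377 = 1.560
12900^0.42 = 53.27
1.35^-0.17 = 0.9503
Denominator = 1.28 × 1.560 × 53.27 × 0.9503 = 101.1
D / 101.1 = 205000 / 101.1 = 2028
d = 2028^(1/0.76) = 2028^1.3158 = 22462 m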